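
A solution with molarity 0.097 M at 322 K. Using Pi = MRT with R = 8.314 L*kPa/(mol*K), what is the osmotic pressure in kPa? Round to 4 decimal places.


Osmotic pressure (van't Hoff): Pi = M*R*T.
RT = 8.314 * 322 = 2677.108
Pi = 0.097 * 2677.108
Pi = 259.679476 kPa, rounded to 4 dp:

259.6795 kPa


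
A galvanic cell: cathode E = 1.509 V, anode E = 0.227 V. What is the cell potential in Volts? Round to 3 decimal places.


Standard cell potential: E_cell = E_cathode - E_anode.
E_cell = 1.509 - (0.227)
E_cell = 1.282 V, rounded to 3 dp:

1.282 V


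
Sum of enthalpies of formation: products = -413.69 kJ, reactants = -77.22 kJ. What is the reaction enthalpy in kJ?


dH_rxn = sum(dH_f products) - sum(dH_f reactants)
dH_rxn = -413.69 - (-77.22)
dH_rxn = -336.47 kJ:

-336.47 kJ


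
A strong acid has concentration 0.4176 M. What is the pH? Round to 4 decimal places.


A strong acid dissociates completely, so [H+] equals the given concentration.
pH = -log10([H+]) = -log10(0.4176)
pH = 0.37923951, rounded to 4 dp:

0.3792


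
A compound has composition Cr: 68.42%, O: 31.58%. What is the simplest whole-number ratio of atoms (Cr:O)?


Assume 100 g of compound, divide each mass% by atomic mass to get moles, then normalize by the smallest to get a raw atom ratio.
Moles per 100 g: Cr: 68.42/51.996 = 1.3159, O: 31.58/15.999 = 1.9739
Raw ratio (divide by min = 1.3159): Cr: 1.0, O: 1.5
Multiply by 2 to clear fractions: Cr: 2.0 ~= 2, O: 3.0 ~= 3
Reduce by GCD to get the simplest whole-number ratio:

2:3


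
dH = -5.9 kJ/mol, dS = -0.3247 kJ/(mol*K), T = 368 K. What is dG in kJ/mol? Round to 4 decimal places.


Gibbs: dG = dH - T*dS (consistent units, dS already in kJ/(mol*K)).
T*dS = 368 * -0.3247 = -119.4896
dG = -5.9 - (-119.4896)
dG = 113.5896 kJ/mol, rounded to 4 dp:

113.5896 kJ/mol


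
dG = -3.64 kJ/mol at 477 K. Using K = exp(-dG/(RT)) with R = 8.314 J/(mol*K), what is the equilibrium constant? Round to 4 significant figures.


dG is in kJ/mol; multiply by 1000 to match R in J/(mol*K).
RT = 8.314 * 477 = 3965.778 J/mol
exponent = -dG*1000 / (RT) = -(-3.64*1000) / 3965.778 = 0.91785269
K = exp(0.91785269)
K = 2.5039079, rounded to 4 significant figures:

2.504


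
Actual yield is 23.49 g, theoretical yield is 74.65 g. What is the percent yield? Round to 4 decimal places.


% yield = 100 * actual / theoretical
% yield = 100 * 23.49 / 74.65
% yield = 31.46684528 %, rounded to 4 dp:

31.4668 %


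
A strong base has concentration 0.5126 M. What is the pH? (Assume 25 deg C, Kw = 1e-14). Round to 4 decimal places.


A strong base dissociates completely, so [OH-] equals the given concentration.
pOH = -log10([OH-]) = -log10(0.5126) = 0.290221
pH = 14 - pOH = 14 - 0.290221
pH = 13.709779, rounded to 4 dp:

13.7098


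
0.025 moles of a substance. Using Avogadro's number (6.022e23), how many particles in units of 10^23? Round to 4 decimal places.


N = n * NA, then divide by 1e23 for the requested units.
N / 1e23 = n * 6.022
N / 1e23 = 0.025 * 6.022
N / 1e23 = 0.15055, rounded to 4 dp:

0.1506


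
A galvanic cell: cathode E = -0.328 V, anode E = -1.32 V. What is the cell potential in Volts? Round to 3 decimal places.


Standard cell potential: E_cell = E_cathode - E_anode.
E_cell = -0.328 - (-1.32)
E_cell = 0.992 V, rounded to 3 dp:

0.992 V


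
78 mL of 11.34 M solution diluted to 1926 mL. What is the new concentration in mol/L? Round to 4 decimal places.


Dilution: M1*V1 = M2*V2, solve for M2.
M2 = M1*V1 / V2
M2 = 11.34 * 78 / 1926
M2 = 884.52 / 1926
M2 = 0.45925234 mol/L, rounded to 4 dp:

0.4593 mol/L


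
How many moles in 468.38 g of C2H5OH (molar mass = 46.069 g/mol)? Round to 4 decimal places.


n = mass / M
n = 468.38 / 46.069
n = 10.16692353 mol, rounded to 4 dp:

10.1669 mol


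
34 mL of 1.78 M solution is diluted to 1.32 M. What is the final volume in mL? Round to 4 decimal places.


Dilution: M1*V1 = M2*V2, solve for V2.
V2 = M1*V1 / M2
V2 = 1.78 * 34 / 1.32
V2 = 60.52 / 1.32
V2 = 45.84848485 mL, rounded to 4 dp:

45.8485 mL


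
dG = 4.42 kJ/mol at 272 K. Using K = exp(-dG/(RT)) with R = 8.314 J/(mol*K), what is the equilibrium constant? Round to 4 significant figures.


dG is in kJ/mol; multiply by 1000 to match R in J/(mol*K).
RT = 8.314 * 272 = 2261.408 J/mol
exponent = -dG*1000 / (RT) = -(4.42*1000) / 2261.408 = -1.95453452
K = exp(-1.95453452)
K = 0.14163039, rounded to 4 significant figures:

0.1416


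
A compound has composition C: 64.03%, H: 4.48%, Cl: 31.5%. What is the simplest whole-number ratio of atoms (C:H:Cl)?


Assume 100 g of compound, divide each mass% by atomic mass to get moles, then normalize by the smallest to get a raw atom ratio.
Moles per 100 g: C: 64.03/12.011 = 5.3309, H: 4.48/1.008 = 4.4444, Cl: 31.5/35.453 = 0.8885
Raw ratio (divide by min = 0.8885): C: 6.0, H: 5.002, Cl: 1.0
Multiply by 1 to clear fractions: C: 6.0 ~= 6, H: 5.002 ~= 5, Cl: 1.0 ~= 1
Reduce by GCD to get the simplest whole-number ratio:

6:5:1


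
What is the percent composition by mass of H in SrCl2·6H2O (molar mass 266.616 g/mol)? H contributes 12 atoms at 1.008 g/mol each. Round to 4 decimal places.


pct = 100 * (n_elem * M_elem) / M_total
mass_contribution = 12 * 1.008 = 12.096 g/mol
pct = 100 * 12.096 / 266.616
pct = 4.536862 %, rounded to 4 dp:

4.5369 %


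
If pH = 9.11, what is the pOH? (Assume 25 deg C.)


At 25 deg C, pH + pOH = 14.
pOH = 14 - pH = 14 - 9.11
pOH = 4.89:

4.89


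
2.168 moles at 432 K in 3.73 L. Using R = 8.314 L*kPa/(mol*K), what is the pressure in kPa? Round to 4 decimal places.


PV = nRT, solve for P = nRT / V.
nRT = 2.168 * 8.314 * 432 = 7786.6929
P = 7786.6929 / 3.73
P = 2087.58522788 kPa, rounded to 4 dp:

2087.5852 kPa


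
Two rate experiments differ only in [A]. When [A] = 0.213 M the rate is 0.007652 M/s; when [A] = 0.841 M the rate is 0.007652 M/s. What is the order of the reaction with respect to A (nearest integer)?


Rate is proportional to [A]^n, so rate2/rate1 = ([A]2/[A]1)^n. Take logs to solve for n.
rate2/rate1 = 0.007652 / 0.007652 = 1.0
[A]2/[A]1 = 0.841 / 0.213 = 3.9484
n = ln(1.0) / ln(3.9484) = 0.0
Nearest integer order:

0


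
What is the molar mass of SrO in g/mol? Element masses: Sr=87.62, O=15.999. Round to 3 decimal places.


M = sum(count * atomic_mass) over atoms.
M = 1*87.62 + 1*15.999
M = 87.62 + 15.999
M = 103.619 g/mol, rounded to 3 dp:

103.619 g/mol


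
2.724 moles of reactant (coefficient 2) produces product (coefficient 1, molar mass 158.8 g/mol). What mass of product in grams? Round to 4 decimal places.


Use the coefficient ratio to convert reactant moles to product moles, then multiply by the product's molar mass.
moles_P = moles_R * (coeff_P / coeff_R) = 2.724 * (1/2) = 1.362
mass_P = moles_P * M_P = 1.362 * 158.8
mass_P = 216.2856 g, rounded to 4 dp:

216.2856 g


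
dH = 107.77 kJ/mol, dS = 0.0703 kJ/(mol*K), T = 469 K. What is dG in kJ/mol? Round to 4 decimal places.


Gibbs: dG = dH - T*dS (consistent units, dS already in kJ/(mol*K)).
T*dS = 469 * 0.0703 = 32.9707
dG = 107.77 - (32.9707)
dG = 74.7993 kJ/mol, rounded to 4 dp:

74.7993 kJ/mol


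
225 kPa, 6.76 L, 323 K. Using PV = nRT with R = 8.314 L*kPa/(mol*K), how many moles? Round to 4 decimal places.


PV = nRT, solve for n = PV / (RT).
PV = 225 * 6.76 = 1521.0
RT = 8.314 * 323 = 2685.422
n = 1521.0 / 2685.422
n = 0.56639143 mol, rounded to 4 dp:

0.5664 mol


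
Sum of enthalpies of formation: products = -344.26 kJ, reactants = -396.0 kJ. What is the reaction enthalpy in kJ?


dH_rxn = sum(dH_f products) - sum(dH_f reactants)
dH_rxn = -344.26 - (-396.0)
dH_rxn = 51.74 kJ:

51.74 kJ


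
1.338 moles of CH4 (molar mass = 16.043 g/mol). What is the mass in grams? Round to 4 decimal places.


mass = n * M
mass = 1.338 * 16.043
mass = 21.465534 g, rounded to 4 dp:

21.4655 g


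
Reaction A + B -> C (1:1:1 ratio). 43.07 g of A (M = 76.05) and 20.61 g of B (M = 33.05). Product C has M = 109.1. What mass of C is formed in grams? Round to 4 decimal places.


Find moles of each reactant; the smaller value is the limiting reagent in a 1:1:1 reaction, so moles_C equals moles of the limiter.
n_A = mass_A / M_A = 43.07 / 76.05 = 0.566338 mol
n_B = mass_B / M_B = 20.61 / 33.05 = 0.623601 mol
Limiting reagent: A (smaller), n_limiting = 0.566338 mol
mass_C = n_limiting * M_C = 0.566338 * 109.1
mass_C = 61.7874758 g, rounded to 4 dp:

61.7875 g


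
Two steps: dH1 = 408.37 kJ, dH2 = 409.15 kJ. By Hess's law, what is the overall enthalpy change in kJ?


Hess's law: enthalpy is a state function, so add the step enthalpies.
dH_total = dH1 + dH2 = 408.37 + (409.15)
dH_total = 817.52 kJ:

817.52 kJ


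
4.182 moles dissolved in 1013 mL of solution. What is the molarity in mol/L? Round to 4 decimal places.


Convert volume to liters: V_L = V_mL / 1000.
V_L = 1013 / 1000 = 1.013 L
M = n / V_L = 4.182 / 1.013
M = 4.12833169 mol/L, rounded to 4 dp:

4.1283 mol/L


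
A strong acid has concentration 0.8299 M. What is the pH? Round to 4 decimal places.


A strong acid dissociates completely, so [H+] equals the given concentration.
pH = -log10([H+]) = -log10(0.8299)
pH = 0.08097424, rounded to 4 dp:

0.0810


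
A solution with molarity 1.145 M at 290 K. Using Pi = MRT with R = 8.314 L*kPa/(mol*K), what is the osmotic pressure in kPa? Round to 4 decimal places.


Osmotic pressure (van't Hoff): Pi = M*R*T.
RT = 8.314 * 290 = 2411.06
Pi = 1.145 * 2411.06
Pi = 2760.6637 kPa, rounded to 4 dp:

2760.6637 kPa


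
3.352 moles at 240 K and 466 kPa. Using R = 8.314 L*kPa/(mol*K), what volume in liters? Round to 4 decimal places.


PV = nRT, solve for V = nRT / P.
nRT = 3.352 * 8.314 * 240 = 6688.4467
V = 6688.4467 / 466
V = 14.35288991 L, rounded to 4 dp:

14.3529 L


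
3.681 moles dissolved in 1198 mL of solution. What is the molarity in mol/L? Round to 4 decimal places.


Convert volume to liters: V_L = V_mL / 1000.
V_L = 1198 / 1000 = 1.198 L
M = n / V_L = 3.681 / 1.198
M = 3.07262104 mol/L, rounded to 4 dp:

3.0726 mol/L


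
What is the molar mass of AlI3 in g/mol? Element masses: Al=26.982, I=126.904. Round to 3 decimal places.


M = sum(count * atomic_mass) over atoms.
M = 1*26.982 + 3*126.904
M = 26.982 + 380.712
M = 407.694 g/mol, rounded to 3 dp:

407.694 g/mol


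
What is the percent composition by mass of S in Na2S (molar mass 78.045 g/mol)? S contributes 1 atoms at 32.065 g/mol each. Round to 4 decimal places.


pct = 100 * (n_elem * M_elem) / M_total
mass_contribution = 1 * 32.065 = 32.065 g/mol
pct = 100 * 32.065 / 78.045
pct = 41.08527132 %, rounded to 4 dp:

41.0853 %


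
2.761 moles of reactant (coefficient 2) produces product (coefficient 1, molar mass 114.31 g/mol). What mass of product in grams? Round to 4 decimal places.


Use the coefficient ratio to convert reactant moles to product moles, then multiply by the product's molar mass.
moles_P = moles_R * (coeff_P / coeff_R) = 2.761 * (1/2) = 1.3805
mass_P = moles_P * M_P = 1.3805 * 114.31
mass_P = 157.804955 g, rounded to 4 dp:

157.8050 g


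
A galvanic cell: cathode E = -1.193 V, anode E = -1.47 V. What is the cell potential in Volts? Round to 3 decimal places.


Standard cell potential: E_cell = E_cathode - E_anode.
E_cell = -1.193 - (-1.47)
E_cell = 0.277 V, rounded to 3 dp:

0.277 V


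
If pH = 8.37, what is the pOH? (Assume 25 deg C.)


At 25 deg C, pH + pOH = 14.
pOH = 14 - pH = 14 - 8.37
pOH = 5.63:

5.63


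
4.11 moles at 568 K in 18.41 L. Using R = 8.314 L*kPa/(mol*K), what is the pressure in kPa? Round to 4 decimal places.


PV = nRT, solve for P = nRT / V.
nRT = 4.11 * 8.314 * 568 = 19408.8667
P = 19408.8667 / 18.41
P = 1054.25674633 kPa, rounded to 4 dp:

1054.2567 kPa


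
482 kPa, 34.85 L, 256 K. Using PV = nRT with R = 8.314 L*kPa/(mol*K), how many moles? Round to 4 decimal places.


PV = nRT, solve for n = PV / (RT).
PV = 482 * 34.85 = 16797.7
RT = 8.314 * 256 = 2128.384
n = 16797.7 / 2128.384
n = 7.89223185 mol, rounded to 4 dp:

7.8922 mol


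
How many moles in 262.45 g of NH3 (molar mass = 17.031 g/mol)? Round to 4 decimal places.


n = mass / M
n = 262.45 / 17.031
n = 15.41013446 mol, rounded to 4 dp:

15.4101 mol


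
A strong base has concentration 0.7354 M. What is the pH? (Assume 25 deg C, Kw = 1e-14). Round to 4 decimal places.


A strong base dissociates completely, so [OH-] equals the given concentration.
pOH = -log10([OH-]) = -log10(0.7354) = 0.133476
pH = 14 - pOH = 14 - 0.133476
pH = 13.866524, rounded to 4 dp:

13.8665


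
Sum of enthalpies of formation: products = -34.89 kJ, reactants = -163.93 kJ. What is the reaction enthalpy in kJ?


dH_rxn = sum(dH_f products) - sum(dH_f reactants)
dH_rxn = -34.89 - (-163.93)
dH_rxn = 129.04 kJ:

129.04 kJ


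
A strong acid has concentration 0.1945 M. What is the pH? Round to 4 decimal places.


A strong acid dissociates completely, so [H+] equals the given concentration.
pH = -log10([H+]) = -log10(0.1945)
pH = 0.71108039, rounded to 4 dp:

0.7111


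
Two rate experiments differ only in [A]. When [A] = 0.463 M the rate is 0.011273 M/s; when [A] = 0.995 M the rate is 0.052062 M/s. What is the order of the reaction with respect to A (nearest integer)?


Rate is proportional to [A]^n, so rate2/rate1 = ([A]2/[A]1)^n. Take logs to solve for n.
rate2/rate1 = 0.052062 / 0.011273 = 4.6183
[A]2/[A]1 = 0.995 / 0.463 = 2.149
n = ln(4.6183) / ln(2.149) = 2.0
Nearest integer order:

2


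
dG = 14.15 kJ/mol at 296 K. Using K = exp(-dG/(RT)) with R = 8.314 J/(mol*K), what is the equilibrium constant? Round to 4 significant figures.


dG is in kJ/mol; multiply by 1000 to match R in J/(mol*K).
RT = 8.314 * 296 = 2460.944 J/mol
exponent = -dG*1000 / (RT) = -(14.15*1000) / 2460.944 = -5.74982608
K = exp(-5.74982608)
K = 0.0031833344, rounded to 4 significant figures:

0.003183


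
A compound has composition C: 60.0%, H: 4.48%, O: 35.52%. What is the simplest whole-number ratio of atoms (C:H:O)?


Assume 100 g of compound, divide each mass% by atomic mass to get moles, then normalize by the smallest to get a raw atom ratio.
Moles per 100 g: C: 60.0/12.011 = 4.9954, H: 4.48/1.008 = 4.4444, O: 35.52/15.999 = 2.2201
Raw ratio (divide by min = 2.2201): C: 2.25, H: 2.002, O: 1.0
Multiply by 4 to clear fractions: C: 9.0 ~= 9, H: 8.008 ~= 8, O: 4.0 ~= 4
Reduce by GCD to get the simplest whole-number ratio:

9:8:4


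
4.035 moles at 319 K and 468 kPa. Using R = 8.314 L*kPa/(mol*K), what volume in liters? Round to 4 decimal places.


PV = nRT, solve for V = nRT / P.
nRT = 4.035 * 8.314 * 319 = 10701.4898
V = 10701.4898 / 468
V = 22.8664312 L, rounded to 4 dp:

22.8664 L


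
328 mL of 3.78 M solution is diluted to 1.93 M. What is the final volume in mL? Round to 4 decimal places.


Dilution: M1*V1 = M2*V2, solve for V2.
V2 = M1*V1 / M2
V2 = 3.78 * 328 / 1.93
V2 = 1239.84 / 1.93
V2 = 642.40414508 mL, rounded to 4 dp:

642.4041 mL


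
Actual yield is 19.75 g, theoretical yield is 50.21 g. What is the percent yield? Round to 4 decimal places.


% yield = 100 * actual / theoretical
% yield = 100 * 19.75 / 50.21
% yield = 39.33479387 %, rounded to 4 dp:

39.3348 %


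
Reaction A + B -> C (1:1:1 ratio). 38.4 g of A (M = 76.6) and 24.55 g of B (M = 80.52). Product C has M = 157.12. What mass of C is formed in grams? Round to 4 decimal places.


Find moles of each reactant; the smaller value is the limiting reagent in a 1:1:1 reaction, so moles_C equals moles of the limiter.
n_A = mass_A / M_A = 38.4 / 76.6 = 0.501305 mol
n_B = mass_B / M_B = 24.55 / 80.52 = 0.304893 mol
Limiting reagent: B (smaller), n_limiting = 0.304893 mol
mass_C = n_limiting * M_C = 0.304893 * 157.12
mass_C = 47.90478816 g, rounded to 4 dp:

47.9048 g


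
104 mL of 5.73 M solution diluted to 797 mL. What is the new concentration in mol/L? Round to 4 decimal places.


Dilution: M1*V1 = M2*V2, solve for M2.
M2 = M1*V1 / V2
M2 = 5.73 * 104 / 797
M2 = 595.92 / 797
M2 = 0.74770389 mol/L, rounded to 4 dp:

0.7477 mol/L


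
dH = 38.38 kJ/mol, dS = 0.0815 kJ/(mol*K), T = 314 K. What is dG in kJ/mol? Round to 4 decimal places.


Gibbs: dG = dH - T*dS (consistent units, dS already in kJ/(mol*K)).
T*dS = 314 * 0.0815 = 25.591
dG = 38.38 - (25.591)
dG = 12.789 kJ/mol, rounded to 4 dp:

12.7890 kJ/mol


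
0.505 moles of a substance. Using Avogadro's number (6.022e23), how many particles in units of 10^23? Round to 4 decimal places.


N = n * NA, then divide by 1e23 for the requested units.
N / 1e23 = n * 6.022
N / 1e23 = 0.505 * 6.022
N / 1e23 = 3.04111, rounded to 4 dp:

3.0411


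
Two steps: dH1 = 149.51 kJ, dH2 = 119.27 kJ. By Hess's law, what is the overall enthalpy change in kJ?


Hess's law: enthalpy is a state function, so add the step enthalpies.
dH_total = dH1 + dH2 = 149.51 + (119.27)
dH_total = 268.78 kJ:

268.78 kJ


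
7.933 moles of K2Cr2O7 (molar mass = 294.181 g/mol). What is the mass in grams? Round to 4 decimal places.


mass = n * M
mass = 7.933 * 294.181
mass = 2333.737873 g, rounded to 4 dp:

2333.7379 g


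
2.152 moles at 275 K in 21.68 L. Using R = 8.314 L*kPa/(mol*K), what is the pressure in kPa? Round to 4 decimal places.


PV = nRT, solve for P = nRT / V.
nRT = 2.152 * 8.314 * 275 = 4920.2252
P = 4920.2252 / 21.68
P = 226.94765683 kPa, rounded to 4 dp:

226.9477 kPa


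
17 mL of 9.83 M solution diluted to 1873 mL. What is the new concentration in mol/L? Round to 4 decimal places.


Dilution: M1*V1 = M2*V2, solve for M2.
M2 = M1*V1 / V2
M2 = 9.83 * 17 / 1873
M2 = 167.11 / 1873
M2 = 0.0892205 mol/L, rounded to 4 dp:

0.0892 mol/L


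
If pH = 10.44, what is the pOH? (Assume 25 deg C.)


At 25 deg C, pH + pOH = 14.
pOH = 14 - pH = 14 - 10.44
pOH = 3.56:

3.56


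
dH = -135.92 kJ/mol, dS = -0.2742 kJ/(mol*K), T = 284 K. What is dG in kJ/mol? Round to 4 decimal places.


Gibbs: dG = dH - T*dS (consistent units, dS already in kJ/(mol*K)).
T*dS = 284 * -0.2742 = -77.8728
dG = -135.92 - (-77.8728)
dG = -58.0472 kJ/mol, rounded to 4 dp:

-58.0472 kJ/mol


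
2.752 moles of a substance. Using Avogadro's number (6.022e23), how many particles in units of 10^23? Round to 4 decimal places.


N = n * NA, then divide by 1e23 for the requested units.
N / 1e23 = n * 6.022
N / 1e23 = 2.752 * 6.022
N / 1e23 = 16.572544, rounded to 4 dp:

16.5725


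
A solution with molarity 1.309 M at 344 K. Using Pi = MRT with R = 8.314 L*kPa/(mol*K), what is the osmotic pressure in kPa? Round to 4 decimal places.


Osmotic pressure (van't Hoff): Pi = M*R*T.
RT = 8.314 * 344 = 2860.016
Pi = 1.309 * 2860.016
Pi = 3743.760944 kPa, rounded to 4 dp:

3743.7609 kPa


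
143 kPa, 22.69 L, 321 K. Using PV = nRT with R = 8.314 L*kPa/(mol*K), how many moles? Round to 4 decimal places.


PV = nRT, solve for n = PV / (RT).
PV = 143 * 22.69 = 3244.67
RT = 8.314 * 321 = 2668.794
n = 3244.67 / 2668.794
n = 1.21578136 mol, rounded to 4 dp:

1.2158 mol


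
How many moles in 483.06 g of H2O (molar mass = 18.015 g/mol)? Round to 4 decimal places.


n = mass / M
n = 483.06 / 18.015
n = 26.8143214 mol, rounded to 4 dp:

26.8143 mol


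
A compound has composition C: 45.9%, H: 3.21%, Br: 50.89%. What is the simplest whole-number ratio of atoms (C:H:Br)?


Assume 100 g of compound, divide each mass% by atomic mass to get moles, then normalize by the smallest to get a raw atom ratio.
Moles per 100 g: C: 45.9/12.011 = 3.8215, H: 3.21/1.008 = 3.1845, Br: 50.89/79.904 = 0.6369
Raw ratio (divide by min = 0.6369): C: 6.0, H: 5.0, Br: 1.0
Multiply by 1 to clear fractions: C: 6.0 ~= 6, H: 5.0 ~= 5, Br: 1.0 ~= 1
Reduce by GCD to get the simplest whole-number ratio:

6:5:1


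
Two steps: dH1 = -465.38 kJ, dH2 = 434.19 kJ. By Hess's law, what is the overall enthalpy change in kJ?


Hess's law: enthalpy is a state function, so add the step enthalpies.
dH_total = dH1 + dH2 = -465.38 + (434.19)
dH_total = -31.19 kJ:

-31.19 kJ


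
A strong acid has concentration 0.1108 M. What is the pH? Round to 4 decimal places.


A strong acid dissociates completely, so [H+] equals the given concentration.
pH = -log10([H+]) = -log10(0.1108)
pH = 0.95546024, rounded to 4 dp:

0.9555


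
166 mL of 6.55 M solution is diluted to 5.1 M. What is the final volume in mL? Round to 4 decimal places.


Dilution: M1*V1 = M2*V2, solve for V2.
V2 = M1*V1 / M2
V2 = 6.55 * 166 / 5.1
V2 = 1087.3 / 5.1
V2 = 213.19607843 mL, rounded to 4 dp:

213.1961 mL


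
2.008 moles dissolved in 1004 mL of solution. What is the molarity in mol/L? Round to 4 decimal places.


Convert volume to liters: V_L = V_mL / 1000.
V_L = 1004 / 1000 = 1.004 L
M = n / V_L = 2.008 / 1.004
M = 2.0 mol/L, rounded to 4 dp:

2.0000 mol/L


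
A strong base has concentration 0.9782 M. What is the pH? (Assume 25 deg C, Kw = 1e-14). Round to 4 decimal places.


A strong base dissociates completely, so [OH-] equals the given concentration.
pOH = -log10([OH-]) = -log10(0.9782) = 0.009572
pH = 14 - pOH = 14 - 0.009572
pH = 13.990428, rounded to 4 dp:

13.9904


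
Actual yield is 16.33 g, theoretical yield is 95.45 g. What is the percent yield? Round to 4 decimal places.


% yield = 100 * actual / theoretical
% yield = 100 * 16.33 / 95.45
% yield = 17.10843373 %, rounded to 4 dp:

17.1084 %


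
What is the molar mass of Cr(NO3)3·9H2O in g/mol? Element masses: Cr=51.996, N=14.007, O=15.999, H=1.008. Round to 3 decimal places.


M = sum(count * atomic_mass) over atoms.
M = 1*51.996 + 3*14.007 + 18*15.999 + 18*1.008
M = 51.996 + 42.021 + 287.982 + 18.144
M = 400.143 g/mol, rounded to 3 dp:

400.143 g/mol


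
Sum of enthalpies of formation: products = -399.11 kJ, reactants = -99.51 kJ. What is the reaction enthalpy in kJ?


dH_rxn = sum(dH_f products) - sum(dH_f reactants)
dH_rxn = -399.11 - (-99.51)
dH_rxn = -299.6 kJ:

-299.60 kJ


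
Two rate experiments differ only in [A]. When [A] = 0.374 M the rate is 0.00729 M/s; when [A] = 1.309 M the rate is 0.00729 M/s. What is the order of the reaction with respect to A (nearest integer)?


Rate is proportional to [A]^n, so rate2/rate1 = ([A]2/[A]1)^n. Take logs to solve for n.
rate2/rate1 = 0.00729 / 0.00729 = 1.0
[A]2/[A]1 = 1.309 / 0.374 = 3.5
n = ln(1.0) / ln(3.5) = 0.0
Nearest integer order:

0


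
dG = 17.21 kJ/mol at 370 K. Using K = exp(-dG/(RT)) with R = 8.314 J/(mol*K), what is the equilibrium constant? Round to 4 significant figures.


dG is in kJ/mol; multiply by 1000 to match R in J/(mol*K).
RT = 8.314 * 370 = 3076.18 J/mol
exponent = -dG*1000 / (RT) = -(17.21*1000) / 3076.18 = -5.5946011
K = exp(-5.5946011)
K = 0.0037178821, rounded to 4 significant figures:

0.003718


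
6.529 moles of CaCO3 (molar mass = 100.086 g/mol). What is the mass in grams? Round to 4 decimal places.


mass = n * M
mass = 6.529 * 100.086
mass = 653.461494 g, rounded to 4 dp:

653.4615 g


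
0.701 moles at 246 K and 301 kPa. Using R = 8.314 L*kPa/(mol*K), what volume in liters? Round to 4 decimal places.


PV = nRT, solve for V = nRT / P.
nRT = 0.701 * 8.314 * 246 = 1433.716
V = 1433.716 / 301
V = 4.76317608 L, rounded to 4 dp:

4.7632 L


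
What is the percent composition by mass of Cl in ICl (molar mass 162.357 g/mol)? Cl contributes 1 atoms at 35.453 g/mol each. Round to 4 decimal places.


pct = 100 * (n_elem * M_elem) / M_total
mass_contribution = 1 * 35.453 = 35.453 g/mol
pct = 100 * 35.453 / 162.357
pct = 21.83644684 %, rounded to 4 dp:

21.8364 %


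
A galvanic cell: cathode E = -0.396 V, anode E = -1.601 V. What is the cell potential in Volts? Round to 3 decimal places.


Standard cell potential: E_cell = E_cathode - E_anode.
E_cell = -0.396 - (-1.601)
E_cell = 1.205 V, rounded to 3 dp:

1.205 V


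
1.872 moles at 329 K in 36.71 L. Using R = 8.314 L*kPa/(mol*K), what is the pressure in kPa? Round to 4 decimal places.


PV = nRT, solve for P = nRT / V.
nRT = 1.872 * 8.314 * 329 = 5120.4928
P = 5120.4928 / 36.71
P = 139.48495778 kPa, rounded to 4 dp:

139.4850 kPa


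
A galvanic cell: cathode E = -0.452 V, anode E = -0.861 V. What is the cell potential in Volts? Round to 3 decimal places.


Standard cell potential: E_cell = E_cathode - E_anode.
E_cell = -0.452 - (-0.861)
E_cell = 0.409 V, rounded to 3 dp:

0.409 V


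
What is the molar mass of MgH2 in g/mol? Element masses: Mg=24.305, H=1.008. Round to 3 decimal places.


M = sum(count * atomic_mass) over atoms.
M = 1*24.305 + 2*1.008
M = 24.305 + 2.016
M = 26.321 g/mol, rounded to 3 dp:

26.321 g/mol


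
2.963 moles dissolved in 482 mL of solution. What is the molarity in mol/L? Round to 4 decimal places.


Convert volume to liters: V_L = V_mL / 1000.
V_L = 482 / 1000 = 0.482 L
M = n / V_L = 2.963 / 0.482
M = 6.1473029 mol/L, rounded to 4 dp:

6.1473 mol/L


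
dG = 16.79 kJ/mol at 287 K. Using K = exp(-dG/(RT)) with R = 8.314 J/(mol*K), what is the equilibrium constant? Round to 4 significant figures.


dG is in kJ/mol; multiply by 1000 to match R in J/(mol*K).
RT = 8.314 * 287 = 2386.118 J/mol
exponent = -dG*1000 / (RT) = -(16.79*1000) / 2386.118 = -7.03653382
K = exp(-7.03653382)
K = 0.00087916864, rounded to 4 significant figures:

0.0008792


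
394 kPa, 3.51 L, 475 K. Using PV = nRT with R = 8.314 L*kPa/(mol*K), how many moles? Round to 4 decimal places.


PV = nRT, solve for n = PV / (RT).
PV = 394 * 3.51 = 1382.94
RT = 8.314 * 475 = 3949.15
n = 1382.94 / 3949.15
n = 0.35018675 mol, rounded to 4 dp:

0.3502 mol


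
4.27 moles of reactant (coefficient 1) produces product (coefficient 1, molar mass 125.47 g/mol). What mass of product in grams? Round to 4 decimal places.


Use the coefficient ratio to convert reactant moles to product moles, then multiply by the product's molar mass.
moles_P = moles_R * (coeff_P / coeff_R) = 4.27 * (1/1) = 4.27
mass_P = moles_P * M_P = 4.27 * 125.47
mass_P = 535.7569 g, rounded to 4 dp:

535.7569 g


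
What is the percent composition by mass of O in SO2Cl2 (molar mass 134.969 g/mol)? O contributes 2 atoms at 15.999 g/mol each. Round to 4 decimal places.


pct = 100 * (n_elem * M_elem) / M_total
mass_contribution = 2 * 15.999 = 31.998 g/mol
pct = 100 * 31.998 / 134.969
pct = 23.7076662 %, rounded to 4 dp:

23.7077 %


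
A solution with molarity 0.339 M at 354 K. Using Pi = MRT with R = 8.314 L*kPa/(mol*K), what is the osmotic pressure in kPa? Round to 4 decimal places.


Osmotic pressure (van't Hoff): Pi = M*R*T.
RT = 8.314 * 354 = 2943.156
Pi = 0.339 * 2943.156
Pi = 997.729884 kPa, rounded to 4 dp:

997.7299 kPa


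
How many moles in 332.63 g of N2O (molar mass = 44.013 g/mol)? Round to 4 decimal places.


n = mass / M
n = 332.63 / 44.013
n = 7.55753982 mol, rounded to 4 dp:

7.5575 mol


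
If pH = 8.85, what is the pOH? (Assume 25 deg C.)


At 25 deg C, pH + pOH = 14.
pOH = 14 - pH = 14 - 8.85
pOH = 5.15:

5.15


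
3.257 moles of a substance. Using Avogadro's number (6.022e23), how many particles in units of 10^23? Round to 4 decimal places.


N = n * NA, then divide by 1e23 for the requested units.
N / 1e23 = n * 6.022
N / 1e23 = 3.257 * 6.022
N / 1e23 = 19.613654, rounded to 4 dp:

19.6137


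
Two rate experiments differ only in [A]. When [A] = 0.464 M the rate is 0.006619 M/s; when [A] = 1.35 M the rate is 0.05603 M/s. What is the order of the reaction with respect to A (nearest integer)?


Rate is proportional to [A]^n, so rate2/rate1 = ([A]2/[A]1)^n. Take logs to solve for n.
rate2/rate1 = 0.05603 / 0.006619 = 8.465
[A]2/[A]1 = 1.35 / 0.464 = 2.9095
n = ln(8.465) / ln(2.9095) = 2.0
Nearest integer order:

2


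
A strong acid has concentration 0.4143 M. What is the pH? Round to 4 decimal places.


A strong acid dissociates completely, so [H+] equals the given concentration.
pH = -log10([H+]) = -log10(0.4143)
pH = 0.38268507, rounded to 4 dp:

0.3827


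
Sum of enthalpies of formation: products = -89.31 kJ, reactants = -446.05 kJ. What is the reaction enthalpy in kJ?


dH_rxn = sum(dH_f products) - sum(dH_f reactants)
dH_rxn = -89.31 - (-446.05)
dH_rxn = 356.74 kJ:

356.74 kJ


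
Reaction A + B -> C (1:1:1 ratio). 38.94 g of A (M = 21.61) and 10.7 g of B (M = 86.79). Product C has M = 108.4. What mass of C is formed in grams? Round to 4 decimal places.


Find moles of each reactant; the smaller value is the limiting reagent in a 1:1:1 reaction, so moles_C equals moles of the limiter.
n_A = mass_A / M_A = 38.94 / 21.61 = 1.801944 mol
n_B = mass_B / M_B = 10.7 / 86.79 = 0.123286 mol
Limiting reagent: B (smaller), n_limiting = 0.123286 mol
mass_C = n_limiting * M_C = 0.123286 * 108.4
mass_C = 13.3642024 g, rounded to 4 dp:

13.3642 g


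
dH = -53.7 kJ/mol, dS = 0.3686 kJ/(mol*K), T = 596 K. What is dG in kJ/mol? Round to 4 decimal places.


Gibbs: dG = dH - T*dS (consistent units, dS already in kJ/(mol*K)).
T*dS = 596 * 0.3686 = 219.6856
dG = -53.7 - (219.6856)
dG = -273.3856 kJ/mol, rounded to 4 dp:

-273.3856 kJ/mol


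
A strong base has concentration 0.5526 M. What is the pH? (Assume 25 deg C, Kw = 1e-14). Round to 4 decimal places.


A strong base dissociates completely, so [OH-] equals the given concentration.
pOH = -log10([OH-]) = -log10(0.5526) = 0.257589
pH = 14 - pOH = 14 - 0.257589
pH = 13.742411, rounded to 4 dp:

13.7424


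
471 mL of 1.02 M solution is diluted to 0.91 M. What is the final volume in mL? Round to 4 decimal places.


Dilution: M1*V1 = M2*V2, solve for V2.
V2 = M1*V1 / M2
V2 = 1.02 * 471 / 0.91
V2 = 480.42 / 0.91
V2 = 527.93406593 mL, rounded to 4 dp:

527.9341 mL


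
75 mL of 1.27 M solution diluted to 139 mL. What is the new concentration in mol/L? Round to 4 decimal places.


Dilution: M1*V1 = M2*V2, solve for M2.
M2 = M1*V1 / V2
M2 = 1.27 * 75 / 139
M2 = 95.25 / 139
M2 = 0.6852518 mol/L, rounded to 4 dp:

0.6853 mol/L


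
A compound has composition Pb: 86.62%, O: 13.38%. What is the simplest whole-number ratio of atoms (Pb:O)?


Assume 100 g of compound, divide each mass% by atomic mass to get moles, then normalize by the smallest to get a raw atom ratio.
Moles per 100 g: Pb: 86.62/207.2 = 0.4181, O: 13.38/15.999 = 0.8363
Raw ratio (divide by min = 0.4181): Pb: 1.0, O: 2.0
Multiply by 1 to clear fractions: Pb: 1.0 ~= 1, O: 2.0 ~= 2
Reduce by GCD to get the simplest whole-number ratio:

1:2


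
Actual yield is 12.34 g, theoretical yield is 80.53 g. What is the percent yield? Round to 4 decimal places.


% yield = 100 * actual / theoretical
% yield = 100 * 12.34 / 80.53
% yield = 15.32348193 %, rounded to 4 dp:

15.3235 %


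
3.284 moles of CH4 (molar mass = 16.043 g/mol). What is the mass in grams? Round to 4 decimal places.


mass = n * M
mass = 3.284 * 16.043
mass = 52.685212 g, rounded to 4 dp:

52.6852 g


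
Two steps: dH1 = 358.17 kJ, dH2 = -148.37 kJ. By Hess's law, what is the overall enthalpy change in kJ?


Hess's law: enthalpy is a state function, so add the step enthalpies.
dH_total = dH1 + dH2 = 358.17 + (-148.37)
dH_total = 209.8 kJ:

209.80 kJ


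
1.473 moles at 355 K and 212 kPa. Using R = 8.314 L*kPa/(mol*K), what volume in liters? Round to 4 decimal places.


PV = nRT, solve for V = nRT / P.
nRT = 1.473 * 8.314 * 355 = 4347.5153
V = 4347.5153 / 212
V = 20.50714764 L, rounded to 4 dp:

20.5071 L


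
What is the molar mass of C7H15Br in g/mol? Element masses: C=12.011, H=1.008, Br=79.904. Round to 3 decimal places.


M = sum(count * atomic_mass) over atoms.
M = 7*12.011 + 15*1.008 + 1*79.904
M = 84.077 + 15.12 + 79.904
M = 179.101 g/mol, rounded to 3 dp:

179.101 g/mol


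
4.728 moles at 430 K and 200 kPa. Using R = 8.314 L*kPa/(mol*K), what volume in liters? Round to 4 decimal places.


PV = nRT, solve for V = nRT / P.
nRT = 4.728 * 8.314 * 430 = 16902.6946
V = 16902.6946 / 200
V = 84.513473 L, rounded to 4 dp:

84.5135 L


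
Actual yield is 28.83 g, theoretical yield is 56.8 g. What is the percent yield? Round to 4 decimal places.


% yield = 100 * actual / theoretical
% yield = 100 * 28.83 / 56.8
% yield = 50.75704225 %, rounded to 4 dp:

50.7570 %


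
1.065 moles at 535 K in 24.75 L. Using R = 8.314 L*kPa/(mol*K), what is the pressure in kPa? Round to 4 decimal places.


PV = nRT, solve for P = nRT / V.
nRT = 1.065 * 8.314 * 535 = 4737.1093
P = 4737.1093 / 24.75
P = 191.39835556 kPa, rounded to 4 dp:

191.3984 kPa


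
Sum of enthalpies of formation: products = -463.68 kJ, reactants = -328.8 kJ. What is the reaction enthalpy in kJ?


dH_rxn = sum(dH_f products) - sum(dH_f reactants)
dH_rxn = -463.68 - (-328.8)
dH_rxn = -134.88 kJ:

-134.88 kJ


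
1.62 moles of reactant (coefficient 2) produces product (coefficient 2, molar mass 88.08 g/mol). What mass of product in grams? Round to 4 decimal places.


Use the coefficient ratio to convert reactant moles to product moles, then multiply by the product's molar mass.
moles_P = moles_R * (coeff_P / coeff_R) = 1.62 * (2/2) = 1.62
mass_P = moles_P * M_P = 1.62 * 88.08
mass_P = 142.6896 g, rounded to 4 dp:

142.6896 g


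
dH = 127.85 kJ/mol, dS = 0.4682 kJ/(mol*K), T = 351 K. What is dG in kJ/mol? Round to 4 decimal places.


Gibbs: dG = dH - T*dS (consistent units, dS already in kJ/(mol*K)).
T*dS = 351 * 0.4682 = 164.3382
dG = 127.85 - (164.3382)
dG = -36.4882 kJ/mol, rounded to 4 dp:

-36.4882 kJ/mol


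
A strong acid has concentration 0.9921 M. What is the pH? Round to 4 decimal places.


A strong acid dissociates completely, so [H+] equals the given concentration.
pH = -log10([H+]) = -log10(0.9921)
pH = 0.00344455, rounded to 4 dp:

0.0034


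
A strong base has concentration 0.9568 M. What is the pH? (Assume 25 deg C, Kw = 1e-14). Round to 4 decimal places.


A strong base dissociates completely, so [OH-] equals the given concentration.
pOH = -log10([OH-]) = -log10(0.9568) = 0.019179
pH = 14 - pOH = 14 - 0.019179
pH = 13.980821, rounded to 4 dp:

13.9808


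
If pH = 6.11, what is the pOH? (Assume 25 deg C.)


At 25 deg C, pH + pOH = 14.
pOH = 14 - pH = 14 - 6.11
pOH = 7.89:

7.89


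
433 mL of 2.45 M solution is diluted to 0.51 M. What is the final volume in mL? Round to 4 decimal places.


Dilution: M1*V1 = M2*V2, solve for V2.
V2 = M1*V1 / M2
V2 = 2.45 * 433 / 0.51
V2 = 1060.85 / 0.51
V2 = 2080.09803922 mL, rounded to 4 dp:

2080.0980 mL


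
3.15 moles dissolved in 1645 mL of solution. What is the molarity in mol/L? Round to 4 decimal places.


Convert volume to liters: V_L = V_mL / 1000.
V_L = 1645 / 1000 = 1.645 L
M = n / V_L = 3.15 / 1.645
M = 1.91489362 mol/L, rounded to 4 dp:

1.9149 mol/L


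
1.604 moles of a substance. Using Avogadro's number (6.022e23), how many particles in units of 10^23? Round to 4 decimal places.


N = n * NA, then divide by 1e23 for the requested units.
N / 1e23 = n * 6.022
N / 1e23 = 1.604 * 6.022
N / 1e23 = 9.659288, rounded to 4 dp:

9.6593


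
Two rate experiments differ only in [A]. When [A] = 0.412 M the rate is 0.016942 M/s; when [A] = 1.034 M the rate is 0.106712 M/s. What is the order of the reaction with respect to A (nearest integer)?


Rate is proportional to [A]^n, so rate2/rate1 = ([A]2/[A]1)^n. Take logs to solve for n.
rate2/rate1 = 0.106712 / 0.016942 = 6.2987
[A]2/[A]1 = 1.034 / 0.412 = 2.5097
n = ln(6.2987) / ln(2.5097) = 2.0
Nearest integer order:

2


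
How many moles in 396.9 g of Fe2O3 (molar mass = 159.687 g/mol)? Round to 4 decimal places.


n = mass / M
n = 396.9 / 159.687
n = 2.48548723 mol, rounded to 4 dp:

2.4855 mol


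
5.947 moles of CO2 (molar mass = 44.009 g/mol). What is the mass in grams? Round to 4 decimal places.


mass = n * M
mass = 5.947 * 44.009
mass = 261.721523 g, rounded to 4 dp:

261.7215 g


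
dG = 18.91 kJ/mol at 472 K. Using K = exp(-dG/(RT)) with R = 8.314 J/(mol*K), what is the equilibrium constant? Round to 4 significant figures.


dG is in kJ/mol; multiply by 1000 to match R in J/(mol*K).
RT = 8.314 * 472 = 3924.208 J/mol
exponent = -dG*1000 / (RT) = -(18.91*1000) / 3924.208 = -4.81880675
K = exp(-4.81880675)
K = 0.0080764186, rounded to 4 significant figures:

0.008076


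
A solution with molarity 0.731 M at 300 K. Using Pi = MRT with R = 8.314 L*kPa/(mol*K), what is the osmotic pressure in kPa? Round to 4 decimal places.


Osmotic pressure (van't Hoff): Pi = M*R*T.
RT = 8.314 * 300 = 2494.2
Pi = 0.731 * 2494.2
Pi = 1823.2602 kPa, rounded to 4 dp:

1823.2602 kPa


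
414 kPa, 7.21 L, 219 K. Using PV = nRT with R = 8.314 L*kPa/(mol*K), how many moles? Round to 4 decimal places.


PV = nRT, solve for n = PV / (RT).
PV = 414 * 7.21 = 2984.94
RT = 8.314 * 219 = 1820.766
n = 2984.94 / 1820.766
n = 1.63938694 mol, rounded to 4 dp:

1.6394 mol


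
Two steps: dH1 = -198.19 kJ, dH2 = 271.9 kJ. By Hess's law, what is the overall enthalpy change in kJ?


Hess's law: enthalpy is a state function, so add the step enthalpies.
dH_total = dH1 + dH2 = -198.19 + (271.9)
dH_total = 73.71 kJ:

73.71 kJ


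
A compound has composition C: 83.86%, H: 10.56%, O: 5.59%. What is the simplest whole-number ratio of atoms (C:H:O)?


Assume 100 g of compound, divide each mass% by atomic mass to get moles, then normalize by the smallest to get a raw atom ratio.
Moles per 100 g: C: 83.86/12.011 = 6.9819, H: 10.56/1.008 = 10.4762, O: 5.59/15.999 = 0.3494
Raw ratio (divide by min = 0.3494): C: 19.983, H: 29.984, O: 1.0
Multiply by 1 to clear fractions: C: 19.983 ~= 20, H: 29.984 ~= 30, O: 1.0 ~= 1
Reduce by GCD to get the simplest whole-number ratio:

20:30:1


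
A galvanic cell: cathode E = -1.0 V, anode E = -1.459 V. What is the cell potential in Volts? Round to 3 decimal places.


Standard cell potential: E_cell = E_cathode - E_anode.
E_cell = -1.0 - (-1.459)
E_cell = 0.459 V, rounded to 3 dp:

0.459 V


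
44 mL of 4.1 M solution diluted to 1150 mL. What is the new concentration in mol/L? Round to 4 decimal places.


Dilution: M1*V1 = M2*V2, solve for M2.
M2 = M1*V1 / V2
M2 = 4.1 * 44 / 1150
M2 = 180.4 / 1150
M2 = 0.15686957 mol/L, rounded to 4 dp:

0.1569 mol/L


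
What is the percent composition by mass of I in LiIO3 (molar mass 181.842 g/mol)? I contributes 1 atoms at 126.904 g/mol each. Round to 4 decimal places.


pct = 100 * (n_elem * M_elem) / M_total
mass_contribution = 1 * 126.904 = 126.904 g/mol
pct = 100 * 126.904 / 181.842
pct = 69.78805776 %, rounded to 4 dp:

69.7881 %


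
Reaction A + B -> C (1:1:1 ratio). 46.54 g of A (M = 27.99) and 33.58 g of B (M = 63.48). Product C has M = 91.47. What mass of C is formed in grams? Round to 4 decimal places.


Find moles of each reactant; the smaller value is the limiting reagent in a 1:1:1 reaction, so moles_C equals moles of the limiter.
n_A = mass_A / M_A = 46.54 / 27.99 = 1.662737 mol
n_B = mass_B / M_B = 33.58 / 63.48 = 0.528986 mol
Limiting reagent: B (smaller), n_limiting = 0.528986 mol
mass_C = n_limiting * M_C = 0.528986 * 91.47
mass_C = 48.38634942 g, rounded to 4 dp:

48.3863 g


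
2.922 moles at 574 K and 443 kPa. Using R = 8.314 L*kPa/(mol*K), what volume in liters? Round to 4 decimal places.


PV = nRT, solve for V = nRT / P.
nRT = 2.922 * 8.314 * 574 = 13944.4736
V = 13944.4736 / 443
V = 31.47736704 L, rounded to 4 dp:

31.4774 L


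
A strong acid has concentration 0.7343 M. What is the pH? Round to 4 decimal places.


A strong acid dissociates completely, so [H+] equals the given concentration.
pH = -log10([H+]) = -log10(0.7343)
pH = 0.13412647, rounded to 4 dp:

0.1341


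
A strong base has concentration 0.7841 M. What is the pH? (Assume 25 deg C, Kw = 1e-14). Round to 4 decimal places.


A strong base dissociates completely, so [OH-] equals the given concentration.
pOH = -log10([OH-]) = -log10(0.7841) = 0.105629
pH = 14 - pOH = 14 - 0.105629
pH = 13.894371, rounded to 4 dp:

13.8944


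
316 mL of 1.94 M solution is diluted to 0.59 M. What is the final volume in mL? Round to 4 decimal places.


Dilution: M1*V1 = M2*V2, solve for V2.
V2 = M1*V1 / M2
V2 = 1.94 * 316 / 0.59
V2 = 613.04 / 0.59
V2 = 1039.05084746 mL, rounded to 4 dp:

1039.0508 mL
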